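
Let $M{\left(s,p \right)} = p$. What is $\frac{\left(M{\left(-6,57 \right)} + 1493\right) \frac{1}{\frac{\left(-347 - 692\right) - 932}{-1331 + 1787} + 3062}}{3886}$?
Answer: $\frac{117800}{903042281} \approx 0.00013045$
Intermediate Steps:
$\frac{\left(M{\left(-6,57 \right)} + 1493\right) \frac{1}{\frac{\left(-347 - 692\right) - 932}{-1331 + 1787} + 3062}}{3886} = \frac{\left(57 + 1493\right) \frac{1}{\frac{\left(-347 - 692\right) - 932}{-1331 + 1787} + 3062}}{3886} = \frac{1550}{\frac{-1039 - 932}{456} + 3062} \cdot \frac{1}{3886} = \frac{1550}{\left(-1971\right) \frac{1}{456} + 3062} \cdot \frac{1}{3886} = \frac{1550}{- \frac{657}{152} + 3062} \cdot \frac{1}{3886} = \frac{1550}{\frac{464767}{152}} \cdot \frac{1}{3886} = 1550 \cdot \frac{152}{464767} \cdot \frac{1}{3886} = \frac{235600}{464767} \cdot \frac{1}{3886} = \frac{117800}{903042281}$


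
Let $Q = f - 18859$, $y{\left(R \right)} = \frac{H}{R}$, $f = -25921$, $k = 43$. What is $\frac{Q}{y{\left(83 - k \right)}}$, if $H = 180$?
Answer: $- \frac{89560}{9} \approx -9951.1$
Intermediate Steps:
$y{\left(R \right)} = \frac{180}{R}$
$Q = -44780$ ($Q = -25921 - 18859 = -44780$)
$\frac{Q}{y{\left(83 - k \right)}} = - \frac{44780}{180 \frac{1}{83 - 43}} = - \frac{44780}{180 \cdot \frac{1}{40}} = - \frac{44780}{\frac{9}{2}} = \left(-44780\right) \frac{2}{9} = - \frac{89560}{9}$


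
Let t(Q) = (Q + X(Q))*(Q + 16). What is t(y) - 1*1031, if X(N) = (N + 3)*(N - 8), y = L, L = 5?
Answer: -1430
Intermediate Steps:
y = 5
X(N) = (-8 + N)*(3 + N) (X(N) = (3 + N)*(-8 + N) = (-8 + N)*(3 + N))
t(Q) = (16 + Q)*(-24 + Q² - 4*Q) (t(Q) = (Q + (-24 + Q² - 5*Q))*(Q + 16) = (-24 + Q² - 4*Q)*(16 + Q) = (16 + Q)*(-24 + Q² - 4*Q))
t(y) - 1*1031 = (-384 + 5³ - 88*5 + 12*5²) - 1*1031 = (-384 + 125 - 440 + 12*25) - 1031 = (-384 + 125 - 440 + 300) - 1031 = -399 - 1031 = -1430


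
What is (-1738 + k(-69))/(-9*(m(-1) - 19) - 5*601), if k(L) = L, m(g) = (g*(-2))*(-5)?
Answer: 1807/2744 ≈ 0.65853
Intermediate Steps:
m(g) = 10*g (m(g) = -2*g*(-5) = 10*g)
(-1738 + k(-69))/(-9*(m(-1) - 19) - 5*601) = (-1738 - 69)/(-9*(10*(-1) - 19) - 5*601) = -1807/(-9*(-10 - 19) - 3005) = -1807/(-9*(-29) - 3005) = -1807/(261 - 3005) = -1807/(-2744) = -1807*(-1/2744) = 1807/2744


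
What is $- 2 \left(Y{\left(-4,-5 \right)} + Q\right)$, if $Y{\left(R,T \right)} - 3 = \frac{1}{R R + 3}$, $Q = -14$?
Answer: $\frac{416}{19} \approx 21.895$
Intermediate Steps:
$Y{\left(R,T \right)} = 3 + \frac{1}{3 + R^{2}}$ ($Y{\left(R,T \right)} = 3 + \frac{1}{R R + 3} = 3 + \frac{1}{R^{2} + 3} = 3 + \frac{1}{3 + R^{2}}$)
$- 2 \left(Y{\left(-4,-5 \right)} + Q\right) = - 2 \left(\frac{10 + 3 \left(-4\right)^{2}}{3 + \left(-4\right)^{2}} - 14\right) = - 2 \left(\frac{10 + 3 \cdot 16}{3 + 16} - 14\right) = - 2 \left(\frac{10 + 48}{19} - 14\right) = - 2 \left(\frac{1}{19} \cdot 58 - 14\right) = - 2 \left(\frac{58}{19} - 14\right) = \left(-2\right) \left(- \frac{208}{19}\right) = \frac{416}{19}$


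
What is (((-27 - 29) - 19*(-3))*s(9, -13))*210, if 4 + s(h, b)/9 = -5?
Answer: -17010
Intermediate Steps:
s(h, b) = -81 (s(h, b) = -36 + 9*(-5) = -36 - 45 = -81)
(((-27 - 29) - 19*(-3))*s(9, -13))*210 = (((-27 - 29) - 19*(-3))*(-81))*210 = ((-56 + 57)*(-81))*210 = (1*(-81))*210 = -81*210 = -17010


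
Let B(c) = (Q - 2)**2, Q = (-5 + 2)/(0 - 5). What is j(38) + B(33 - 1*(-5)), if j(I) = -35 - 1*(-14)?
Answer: -476/25 ≈ -19.040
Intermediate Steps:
j(I) = -21 (j(I) = -35 + 14 = -21)
Q = 3/5 (Q = -3/(-5) = -3*(-1/5) = 3/5 ≈ 0.60000)
B(c) = 49/25 (B(c) = (3/5 - 2)**2 = (-7/5)**2 = 49/25)
j(38) + B(33 - 1*(-5)) = -21 + 49/25 = -476/25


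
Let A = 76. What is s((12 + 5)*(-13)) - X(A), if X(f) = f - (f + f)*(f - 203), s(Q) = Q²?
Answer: 29461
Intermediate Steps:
X(f) = f - 2*f*(-203 + f)
s((12 + 5)*(-13)) - X(A) = ((12 + 5)*(-13))² - 76*(407 - 2*76) = (17*(-13))² - 76*(407 - 152) = (-221)² - 76*255 = 48841 - 1*19380 = 48841 - 19380 = 29461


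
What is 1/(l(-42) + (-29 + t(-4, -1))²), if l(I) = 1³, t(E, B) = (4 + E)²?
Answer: 1/842 ≈ 0.0011876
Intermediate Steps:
l(I) = 1
1/(l(-42) + (-29 + t(-4, -1))²) = 1/(1 + (-29 + (4 - 4)²)²) = 1/(1 + (-29 + 0²)²) = 1/(1 + (-29 + 0)²) = 1/(1 + (-29)²) = 1/(1 + 841) = 1/842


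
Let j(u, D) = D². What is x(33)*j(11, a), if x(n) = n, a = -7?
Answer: 1617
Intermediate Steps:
x(33)*j(11, a) = 33*(-7)² = 33*49 = 1617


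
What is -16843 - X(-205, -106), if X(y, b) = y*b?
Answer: -38573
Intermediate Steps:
X(y, b) = b*y
-16843 - X(-205, -106) = -16843 - (-106)*(-205) = -16843 - 1*21730 = -16843 - 21730 = -38573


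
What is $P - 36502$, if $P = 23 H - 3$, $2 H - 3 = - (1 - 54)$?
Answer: $-35861$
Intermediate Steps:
$H = 28$ ($H = \frac{3}{2} + \frac{\left(-1\right) \left(1 - 54\right)}{2} = \frac{3}{2} + \frac{\left(-1\right) \left(-53\right)}{2} = \frac{3}{2} + \frac{1}{2} \cdot 53 = \frac{3}{2} + \frac{53}{2} = 28$)
$P = 641$ ($P = 23 \cdot 28 - 3 = 644 - 3 = 641$)
$P - 36502 = 641 - 36502 = -35861$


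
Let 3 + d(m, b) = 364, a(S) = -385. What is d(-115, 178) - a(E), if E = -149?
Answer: 746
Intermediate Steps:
d(m, b) = 361 (d(m, b) = -3 + 364 = 361)
d(-115, 178) - a(E) = 361 - 1*(-385) = 361 + 385 = 746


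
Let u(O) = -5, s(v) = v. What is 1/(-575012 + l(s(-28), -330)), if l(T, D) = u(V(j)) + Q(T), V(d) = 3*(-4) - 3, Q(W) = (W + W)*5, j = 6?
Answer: -1/575297 ≈ -1.7382e-6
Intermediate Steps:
Q(W) = 10*W (Q(W) = (2*W)*5 = 10*W)
V(d) = -15 (V(d) = -12 - 3 = -15)
l(T, D) = -5 + 10*T
1/(-575012 + l(s(-28), -330)) = 1/(-575012 + (-5 + 10*(-28))) = 1/(-575012 + (-5 - 280)) = 1/(-575012 - 285) = 1/(-575297) = -1/575297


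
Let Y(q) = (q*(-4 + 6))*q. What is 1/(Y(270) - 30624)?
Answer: 1/115176 ≈ 8.6824e-6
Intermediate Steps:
Y(q) = 2*q**2 (Y(q) = (q*2)*q = (2*q)*q = 2*q**2)
1/(Y(270) - 30624) = 1/(2*270**2 - 30624) = 1/(2*72900 - 30624) = 1/(145800 - 30624) = 1/115176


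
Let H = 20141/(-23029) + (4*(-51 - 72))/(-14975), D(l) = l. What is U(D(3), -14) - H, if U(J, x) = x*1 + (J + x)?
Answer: -8331200668/344859275 ≈ -24.158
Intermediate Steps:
U(J, x) = J + 2*x (U(J, x) = x + (J + x) = J + 2*x)
H = -290281207/344859275 (H = 20141*(-1/23029) + (4*(-123))*(-1/14975) = -20141/23029 - 492*(-1/14975) = -20141/23029 + 492/14975 = -290281207/344859275 ≈ -0.84174)
U(D(3), -14) - H = (3 + 2*(-14)) - 1*(-290281207/344859275) = (3 - 28) + 290281207/344859275 = -25 + 290281207/344859275 = -8331200668/344859275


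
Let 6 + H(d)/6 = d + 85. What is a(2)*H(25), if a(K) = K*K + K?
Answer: 3744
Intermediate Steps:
H(d) = 474 + 6*d (H(d) = -36 + 6*(d + 85) = -36 + 6*(85 + d) = -36 + (510 + 6*d) = 474 + 6*d)
a(K) = K + K² (a(K) = K² + K = K + K²)
a(2)*H(25) = (2*(1 + 2))*(474 + 6*25) = (2*3)*(474 + 150) = 6*624 = 3744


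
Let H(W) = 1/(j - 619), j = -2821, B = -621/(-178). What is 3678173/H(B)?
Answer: -12652915120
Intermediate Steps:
B = 621/178 (B = -621*(-1/178) = 621/178 ≈ 3.4888)
H(W) = -1/3440 (H(W) = 1/(-2821 - 619) = 1/(-3440) = -1/3440)
3678173/H(B) = 3678173/(-1/3440) = 3678173*(-3440) = -12652915120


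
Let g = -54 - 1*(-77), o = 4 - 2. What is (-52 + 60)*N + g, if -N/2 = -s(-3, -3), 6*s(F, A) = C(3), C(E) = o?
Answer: 85/3 ≈ 28.333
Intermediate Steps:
o = 2
C(E) = 2
s(F, A) = 1/3 (s(F, A) = (1/6)*2 = 1/3)
N = 2/3 (N = -(-2)/3 = -2*(-1/3) = 2/3 ≈ 0.66667)
g = 23 (g = -54 + 77 = 23)
(-52 + 60)*N + g = (-52 + 60)*(2/3) + 23 = 8*(2/3) + 23 = 16/3 + 23 = 85/3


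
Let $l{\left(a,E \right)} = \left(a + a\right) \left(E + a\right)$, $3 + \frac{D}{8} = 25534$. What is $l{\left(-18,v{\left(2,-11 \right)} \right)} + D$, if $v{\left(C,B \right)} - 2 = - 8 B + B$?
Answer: $202052$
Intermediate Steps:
$v{\left(C,B \right)} = 2 - 7 B$ ($v{\left(C,B \right)} = 2 + \left(- 8 B + B\right) = 2 - 7 B$)
$D = 204248$ ($D = -24 + 8 \cdot 25534 = -24 + 204272 = 204248$)
$l{\left(a,E \right)} = 2 a \left(E + a\right)$
$l{\left(-18,v{\left(2,-11 \right)} \right)} + D = 2 \left(-18\right) \left(\left(2 - -77\right) - 18\right) + 204248 = 2 \left(-18\right) \left(\left(2 + 77\right) - 18\right) + 204248 = 2 \left(-18\right) \left(79 - 18\right) + 204248 = 2 \left(-18\right) 61 + 204248 = -2196 + 204248 = 202052$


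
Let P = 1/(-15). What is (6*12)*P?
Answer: -24/5 ≈ -4.8000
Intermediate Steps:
P = -1/15 ≈ -0.066667
(6*12)*P = (6*12)*(-1/15) = 72*(-1/15) = -24/5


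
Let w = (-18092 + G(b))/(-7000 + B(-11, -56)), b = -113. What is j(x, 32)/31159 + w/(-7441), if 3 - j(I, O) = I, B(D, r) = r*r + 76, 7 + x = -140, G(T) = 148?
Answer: 917214776/219565850693 ≈ 0.0041774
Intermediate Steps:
x = -147 (x = -7 - 140 = -147)
B(D, r) = 76 + r**2 (B(D, r) = r**2 + 76 = 76 + r**2)
j(I, O) = 3 - I
w = 4486/947 (w = (-18092 + 148)/(-7000 + (76 + (-56)**2)) = -17944/(-7000 + (76 + 3136)) = -17944/(-7000 + 3212) = -17944/(-3788) = -17944*(-1/3788) = 4486/947 ≈ 4.7371)
j(x, 32)/31159 + w/(-7441) = (3 - 1*(-147))/31159 + (4486/947)/(-7441) = (3 + 147)*(1/31159) + (4486/947)*(-1/7441) = 150*(1/31159) - 4486/7046627 = 150/31159 - 4486/7046627 = 917214776/219565850693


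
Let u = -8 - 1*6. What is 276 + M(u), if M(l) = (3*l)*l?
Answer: 864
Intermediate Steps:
u = -14 (u = -8 - 6 = -14)
M(l) = 3*l**2
276 + M(u) = 276 + 3*(-14)**2 = 276 + 3*196 = 276 + 588 = 864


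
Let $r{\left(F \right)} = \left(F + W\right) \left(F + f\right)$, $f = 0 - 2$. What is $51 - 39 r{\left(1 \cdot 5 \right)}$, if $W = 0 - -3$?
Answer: $-885$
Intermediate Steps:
$f = -2$ ($f = 0 - 2 = -2$)
$W = 3$ ($W = 0 + 3 = 3$)
$r{\left(F \right)} = \left(-2 + F\right) \left(3 + F\right)$ ($r{\left(F \right)} = \left(F + 3\right) \left(F - 2\right) = \left(3 + F\right) \left(-2 + F\right) = \left(-2 + F\right) \left(3 + F\right)$)
$51 - 39 r{\left(1 \cdot 5 \right)} = 51 - 39 \left(-6 + 1 \cdot 5 + \left(1 \cdot 5\right)^{2}\right) = 51 - 39 \left(-6 + 5 + 5^{2}\right) = 51 - 39 \left(-6 + 5 + 25\right) = 51 - 936 = -885$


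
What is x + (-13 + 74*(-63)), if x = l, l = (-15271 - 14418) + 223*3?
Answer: -33695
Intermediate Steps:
l = -29020 (l = -29689 + 669 = -29020)
x = -29020
x + (-13 + 74*(-63)) = -29020 + (-13 + 74*(-63)) = -29020 + (-13 - 4662) = -29020 - 4675 = -33695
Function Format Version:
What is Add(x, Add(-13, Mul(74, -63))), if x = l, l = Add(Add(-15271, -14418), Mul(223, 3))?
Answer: -33695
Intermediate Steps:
l = -29020 (l = Add(-29689, 669) = -29020)
x = -29020
Add(x, Add(-13, Mul(74, -63))) = Add(-29020, Add(-13, Mul(74, -63))) = Add(-29020, Add(-13, -4662)) = Add(-29020, -4675) = -33695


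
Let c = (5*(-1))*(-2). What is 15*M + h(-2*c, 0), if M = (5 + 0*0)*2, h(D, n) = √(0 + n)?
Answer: 150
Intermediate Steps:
c = 10 (c = -5*(-2) = 10)
h(D, n) = √n
M = 10 (M = (5 + 0)*2 = 5*2 = 10)
15*M + h(-2*c, 0) = 15*10 + √0 = 150 + 0 = 150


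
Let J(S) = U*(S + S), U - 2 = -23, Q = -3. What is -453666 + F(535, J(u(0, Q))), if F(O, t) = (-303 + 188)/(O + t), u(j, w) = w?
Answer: -299873341/661 ≈ -4.5367e+5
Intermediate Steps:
U = -21 (U = 2 - 23 = -21)
J(S) = -42*S (J(S) = -21*(S + S) = -42*S)
F(O, t) = -115/(O + t)
-453666 + F(535, J(u(0, Q))) = -453666 - 115/(535 - 42*(-3)) = -453666 - 115/(535 + 126) = -453666 - 115/661 = -299873341/661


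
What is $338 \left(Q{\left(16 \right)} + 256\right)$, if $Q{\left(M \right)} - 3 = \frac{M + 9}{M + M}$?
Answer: $\frac{1404897}{16} \approx 87806.0$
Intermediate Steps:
$Q{\left(M \right)} = 3 + \frac{9 + M}{2 M}$ ($Q{\left(M \right)} = 3 + \frac{M + 9}{M + M} = 3 + \frac{9 + M}{2 M}$)
$338 \left(Q{\left(16 \right)} + 256\right) = 338 \left(\frac{9 + 7 \cdot 16}{2 \cdot 16} + 256\right) = 338 \left(\frac{1}{2} \cdot \frac{1}{16} \left(9 + 112\right) + 256\right) = 338 \left(\frac{1}{2} \cdot \frac{1}{16} \cdot 121 + 256\right) = 338 \left(\frac{121}{32} + 256\right) = 338 \cdot \frac{8313}{32} = \frac{1404897}{16}$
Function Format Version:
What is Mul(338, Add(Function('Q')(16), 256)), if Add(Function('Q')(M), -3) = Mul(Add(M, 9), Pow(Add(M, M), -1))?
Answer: Rational(1404897, 16) ≈ 87806.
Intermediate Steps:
Function('Q')(M) = Add(3, Mul(Rational(1, 2), Pow(M, -1), Add(9, M))) (Function('Q')(M) = Add(3, Mul(Add(M, 9), Pow(Add(M, M), -1))) = Add(3, Mul(Add(9, M), Pow(Mul(2, M), -1))) = Add(3, Mul(Add(9, M), Mul(Rational(1, 2), Pow(M, -1)))) = Add(3, Mul(Rational(1, 2), Pow(M, -1), Add(9, M))))
Mul(338, Add(Function('Q')(16), 256)) = Mul(338, Add(Mul(Rational(1, 2), Pow(16, -1), Add(9, Mul(7, 16))), 256)) = Mul(338, Add(Mul(Rational(1, 2), Rational(1, 16), Add(9, 112)), 256)) = Mul(338, Add(Mul(Rational(1, 2), Rational(1, 16), 121), 256)) = Mul(338, Add(Rational(121, 32), 256)) = Mul(338, Rational(8313, 32)) = Rational(1404897, 16)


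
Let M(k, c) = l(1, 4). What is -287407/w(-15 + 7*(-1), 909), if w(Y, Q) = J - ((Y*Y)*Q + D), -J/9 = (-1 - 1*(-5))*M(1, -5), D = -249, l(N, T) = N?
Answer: 287407/439743 ≈ 0.65358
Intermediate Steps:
M(k, c) = 1
J = -36 (J = -9*(-1 - 1*(-5)) = -9*(-1 + 5) = -36 ≈ -36.000)
w(Y, Q) = 213 - Q*Y² (w(Y, Q) = -36 - ((Y*Y)*Q - 249) = -36 - (Y²*Q - 249) = -36 - (Q*Y² - 249) = -36 - (-249 + Q*Y²) = -36 + (249 - Q*Y²) = 213 - Q*Y²)
-287407/w(-15 + 7*(-1), 909) = -287407/(213 - 1*909*(-15 + 7*(-1))²) = -287407/(213 - 1*909*(-15 - 7)²) = -287407/(213 - 1*909*(-22)²) = -287407/(213 - 1*909*484) = -287407/(213 - 439956) = -287407/(-439743) = -287407*(-1/439743) = 287407/439743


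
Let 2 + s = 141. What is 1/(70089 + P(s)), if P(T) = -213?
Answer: 1/69876 ≈ 1.4311e-5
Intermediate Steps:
s = 139 (s = -2 + 141 = 139)
1/(70089 + P(s)) = 1/(70089 - 213) = 1/69876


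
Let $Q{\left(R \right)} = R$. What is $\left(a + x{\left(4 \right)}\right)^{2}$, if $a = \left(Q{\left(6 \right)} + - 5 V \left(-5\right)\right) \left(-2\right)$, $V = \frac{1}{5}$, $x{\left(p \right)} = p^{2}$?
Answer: $36$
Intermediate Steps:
$V = \frac{1}{5} \approx 0.2$
$a = -22$ ($a = \left(6 + \left(-5\right) \frac{1}{5} \left(-5\right)\right) \left(-2\right) = \left(6 - -5\right) \left(-2\right) = \left(6 + 5\right) \left(-2\right) = 11 \left(-2\right) = -22$)
$\left(a + x{\left(4 \right)}\right)^{2} = \left(-22 + 4^{2}\right)^{2} = \left(-22 + 16\right)^{2} = \left(-6\right)^{2} = 36$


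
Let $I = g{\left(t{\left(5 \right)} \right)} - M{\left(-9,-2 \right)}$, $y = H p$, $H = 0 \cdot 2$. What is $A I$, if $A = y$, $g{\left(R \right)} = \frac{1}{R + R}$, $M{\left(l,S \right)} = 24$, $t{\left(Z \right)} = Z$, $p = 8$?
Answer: $0$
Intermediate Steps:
$H = 0$
$g{\left(R \right)} = \frac{1}{2 R}$
$y = 0$ ($y = 0 \cdot 8 = 0$)
$A = 0$
$I = - \frac{239}{10}$ ($I = \frac{1}{2 \cdot 5} - 24 = \frac{1}{2} \cdot \frac{1}{5} - 24 = \frac{1}{10} - 24 = - \frac{239}{10} \approx -23.9$)
$A I = 0 \left(- \frac{239}{10}\right) = 0$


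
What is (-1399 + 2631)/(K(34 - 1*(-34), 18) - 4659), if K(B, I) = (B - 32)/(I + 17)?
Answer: -43120/163029 ≈ -0.26449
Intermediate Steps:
K(B, I) = (-32 + B)/(17 + I)
(-1399 + 2631)/(K(34 - 1*(-34), 18) - 4659) = (-1399 + 2631)/((-32 + (34 - 1*(-34)))/(17 + 18) - 4659) = 1232/((-32 + (34 + 34))/35 - 4659) = 1232/((-32 + 68)/35 - 4659) = 1232/((1/35)*36 - 4659) = 1232/(36/35 - 4659) = 1232/(-163029/35) = 1232*(-35/163029) = -43120/163029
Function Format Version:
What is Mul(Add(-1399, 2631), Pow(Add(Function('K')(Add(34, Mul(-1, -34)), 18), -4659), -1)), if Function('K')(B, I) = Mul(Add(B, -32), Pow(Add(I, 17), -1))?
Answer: Rational(-43120, 163029) ≈ -0.26449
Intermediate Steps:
Function('K')(B, I) = Mul(Pow(Add(17, I), -1), Add(-32, B)) (Function('K')(B, I) = Mul(Add(-32, B), Pow(Add(17, I), -1)) = Mul(Pow(Add(17, I), -1), Add(-32, B)))
Mul(Add(-1399, 2631), Pow(Add(Function('K')(Add(34, Mul(-1, -34)), 18), -4659), -1)) = Mul(Add(-1399, 2631), Pow(Add(Mul(Pow(Add(17, 18), -1), Add(-32, Add(34, Mul(-1, -34)))), -4659), -1)) = Mul(1232, Pow(Add(Mul(Pow(35, -1), Add(-32, Add(34, 34))), -4659), -1)) = Mul(1232, Pow(Add(Mul(Rational(1, 35), Add(-32, 68)), -4659), -1)) = Mul(1232, Pow(Add(Mul(Rational(1, 35), 36), -4659), -1)) = Mul(1232, Pow(Add(Rational(36, 35), -4659), -1)) = Mul(1232, Pow(Rational(-163029, 35), -1)) = Mul(1232, Rational(-35, 163029)) = Rational(-43120, 163029)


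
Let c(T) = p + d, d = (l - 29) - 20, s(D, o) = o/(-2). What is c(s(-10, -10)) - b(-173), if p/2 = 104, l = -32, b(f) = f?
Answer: 300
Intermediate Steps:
s(D, o) = -o/2 (s(D, o) = o*(-½) = -o/2)
p = 208 (p = 2*104 = 208)
d = -81 (d = (-32 - 29) - 20 = -61 - 20 = -81)
c(T) = 127 (c(T) = 208 - 81 = 127)
c(s(-10, -10)) - b(-173) = 127 - 1*(-173) = 127 + 173 = 300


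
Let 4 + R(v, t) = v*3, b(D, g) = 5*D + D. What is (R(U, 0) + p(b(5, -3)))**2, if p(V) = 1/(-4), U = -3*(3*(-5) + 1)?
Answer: 237169/16 ≈ 14823.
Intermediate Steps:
b(D, g) = 6*D
U = 42 (U = -3*(-15 + 1) = -3*(-14) = 42)
R(v, t) = -4 + 3*v (R(v, t) = -4 + v*3 = -4 + 3*v)
p(V) = -1/4
(R(U, 0) + p(b(5, -3)))**2 = ((-4 + 3*42) - 1/4)**2 = ((-4 + 126) - 1/4)**2 = (122 - 1/4)**2 = (487/4)**2 = 237169/16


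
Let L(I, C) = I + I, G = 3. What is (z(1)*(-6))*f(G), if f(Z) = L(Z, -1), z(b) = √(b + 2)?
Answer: -36*√3 ≈ -62.354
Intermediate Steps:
z(b) = √(2 + b)
L(I, C) = 2*I
f(Z) = 2*Z
(z(1)*(-6))*f(G) = (√(2 + 1)*(-6))*(2*3) = (√3*(-6))*6 = -6*√3*6 = -36*√3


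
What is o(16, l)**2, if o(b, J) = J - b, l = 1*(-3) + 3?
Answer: 256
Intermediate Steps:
l = 0 (l = -3 + 3 = 0)
o(16, l)**2 = (0 - 1*16)**2 = (0 - 16)**2 = (-16)**2 = 256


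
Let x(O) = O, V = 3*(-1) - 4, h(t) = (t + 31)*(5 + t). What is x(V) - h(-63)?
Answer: -1863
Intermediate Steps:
h(t) = (5 + t)*(31 + t) (h(t) = (31 + t)*(5 + t) = (5 + t)*(31 + t))
V = -7 (V = -3 - 4 = -7)
x(V) - h(-63) = -7 - (155 + (-63)² + 36*(-63)) = -7 - (155 + 3969 - 2268) = -7 - 1*1856 = -7 - 1856 = -1863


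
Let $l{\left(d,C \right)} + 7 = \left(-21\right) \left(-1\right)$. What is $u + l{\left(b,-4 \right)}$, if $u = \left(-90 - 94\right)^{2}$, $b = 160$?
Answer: $33870$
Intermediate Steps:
$u = 33856$ ($u = \left(-184\right)^{2} = 33856$)
$l{\left(d,C \right)} = 14$ ($l{\left(d,C \right)} = -7 - -21 = -7 + 21 = 14$)
$u + l{\left(b,-4 \right)} = 33856 + 14 = 33870$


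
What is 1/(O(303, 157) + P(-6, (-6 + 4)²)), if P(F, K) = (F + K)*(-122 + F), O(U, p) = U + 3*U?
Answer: 1/1468 ≈ 0.00068120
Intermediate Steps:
O(U, p) = 4*U
P(F, K) = (-122 + F)*(F + K)
1/(O(303, 157) + P(-6, (-6 + 4)²)) = 1/(4*303 + ((-6)² - 122*(-6) - 122*(-6 + 4)² - 6*(-6 + 4)²)) = 1/(1212 + (36 + 732 - 122*(-2)² - 6*(-2)²)) = 1/(1212 + (36 + 732 - 122*4 - 6*4)) = 1/(1212 + (36 + 732 - 488 - 24)) = 1/(1212 + 256) = 1/1468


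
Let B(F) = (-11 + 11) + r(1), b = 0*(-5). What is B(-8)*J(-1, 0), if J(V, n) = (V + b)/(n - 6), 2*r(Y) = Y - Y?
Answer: 0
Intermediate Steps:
b = 0
r(Y) = 0 (r(Y) = (Y - Y)/2 = (1/2)*0 = 0)
J(V, n) = V/(-6 + n) (J(V, n) = (V + 0)/(n - 6) = V/(-6 + n))
B(F) = 0 (B(F) = (-11 + 11) + 0 = 0 + 0 = 0)
B(-8)*J(-1, 0) = 0*(-1/(-6 + 0)) = 0*(-1/(-6)) = 0*(-1*(-1/6)) = 0*(1/6) = 0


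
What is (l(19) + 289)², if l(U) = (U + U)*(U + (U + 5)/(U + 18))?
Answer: 1468345761/1369 ≈ 1.0726e+6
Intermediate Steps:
l(U) = 2*U*(U + (5 + U)/(18 + U)) (l(U) = (2*U)*(U + (5 + U)/(18 + U)) = 2*U*(U + (5 + U)/(18 + U)))
(l(19) + 289)² = (2*19*(5 + 19² + 19*19)/(18 + 19) + 289)² = (2*19*(5 + 361 + 361)/37 + 289)² = (2*19*(1/37)*727 + 289)² = (27626/37 + 289)² = (38319/37)² = 1468345761/1369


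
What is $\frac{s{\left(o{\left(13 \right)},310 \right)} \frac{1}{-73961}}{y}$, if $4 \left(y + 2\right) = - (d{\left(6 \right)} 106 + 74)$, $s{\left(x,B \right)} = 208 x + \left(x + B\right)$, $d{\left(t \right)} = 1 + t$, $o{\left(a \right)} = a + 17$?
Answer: $\frac{3290}{7617983} \approx 0.00043187$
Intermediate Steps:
$o{\left(a \right)} = 17 + a$
$s{\left(x,B \right)} = B + 209 x$ ($s{\left(x,B \right)} = 208 x + \left(B + x\right) = B + 209 x$)
$y = -206$ ($y = -2 + \frac{\left(-1\right) \left(\left(1 + 6\right) 106 + 74\right)}{4} = -2 + \frac{\left(-1\right) \left(7 \cdot 106 + 74\right)}{4} = -2 + \frac{\left(-1\right) \left(742 + 74\right)}{4} = -2 + \frac{\left(-1\right) 816}{4} = -2 + \frac{1}{4} \left(-816\right) = -2 - 204 = -206$)
$\frac{s{\left(o{\left(13 \right)},310 \right)} \frac{1}{-73961}}{y} = \frac{\left(310 + 209 \left(17 + 13\right)\right) \frac{1}{-73961}}{-206} = \left(310 + 209 \cdot 30\right) \left(- \frac{1}{73961}\right) \left(- \frac{1}{206}\right) = \left(310 + 6270\right) \left(- \frac{1}{73961}\right) \left(- \frac{1}{206}\right) = 6580 \left(- \frac{1}{73961}\right) \left(- \frac{1}{206}\right) = \left(- \frac{6580}{73961}\right) \left(- \frac{1}{206}\right) = \frac{3290}{7617983}$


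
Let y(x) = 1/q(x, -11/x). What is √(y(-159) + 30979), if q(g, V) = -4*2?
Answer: √495662/4 ≈ 176.01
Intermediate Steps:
q(g, V) = -8
y(x) = -⅛ (y(x) = 1/(-8) = -⅛)
√(y(-159) + 30979) = √(-⅛ + 30979) = √(247831/8) = √495662/4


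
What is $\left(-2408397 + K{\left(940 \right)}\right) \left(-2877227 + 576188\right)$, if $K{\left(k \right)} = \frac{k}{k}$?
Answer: $5541813123444$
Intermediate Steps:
$K{\left(k \right)} = 1$
$\left(-2408397 + K{\left(940 \right)}\right) \left(-2877227 + 576188\right) = \left(-2408397 + 1\right) \left(-2877227 + 576188\right) = \left(-2408396\right) \left(-2301039\right) = 5541813123444$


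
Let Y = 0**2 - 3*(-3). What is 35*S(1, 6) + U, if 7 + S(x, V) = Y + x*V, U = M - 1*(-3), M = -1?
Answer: 282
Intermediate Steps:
U = 2 (U = -1 - 1*(-3) = -1 + 3 = 2)
Y = 9 (Y = 0 + 9 = 9)
S(x, V) = 2 + V*x (S(x, V) = -7 + (9 + x*V) = -7 + (9 + V*x) = 2 + V*x)
35*S(1, 6) + U = 35*(2 + 6*1) + 2 = 35*(2 + 6) + 2 = 35*8 + 2 = 280 + 2 = 282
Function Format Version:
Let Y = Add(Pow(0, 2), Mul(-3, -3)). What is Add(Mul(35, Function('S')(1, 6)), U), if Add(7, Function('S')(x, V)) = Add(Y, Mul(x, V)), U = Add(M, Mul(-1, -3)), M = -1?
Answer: 282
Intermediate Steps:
U = 2 (U = Add(-1, Mul(-1, -3)) = Add(-1, 3) = 2)
Y = 9 (Y = Add(0, 9) = 9)
Function('S')(x, V) = Add(2, Mul(V, x)) (Function('S')(x, V) = Add(-7, Add(9, Mul(x, V))) = Add(-7, Add(9, Mul(V, x))) = Add(2, Mul(V, x)))
Add(Mul(35, Function('S')(1, 6)), U) = Add(Mul(35, Add(2, Mul(6, 1))), 2) = Add(Mul(35, Add(2, 6)), 2) = Add(Mul(35, 8), 2) = Add(280, 2) = 282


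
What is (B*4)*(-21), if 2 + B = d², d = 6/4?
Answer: -21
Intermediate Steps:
d = 3/2 (d = 6*(¼) = 3/2 ≈ 1.5000)
B = ¼ (B = -2 + (3/2)² = -2 + 9/4 = ¼ ≈ 0.25000)
(B*4)*(-21) = ((¼)*4)*(-21) = 1*(-21) = -21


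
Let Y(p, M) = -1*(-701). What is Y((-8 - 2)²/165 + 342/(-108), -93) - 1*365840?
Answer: -365139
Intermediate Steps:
Y(p, M) = 701
Y((-8 - 2)²/165 + 342/(-108), -93) - 1*365840 = 701 - 1*365840 = 701 - 365840 = -365139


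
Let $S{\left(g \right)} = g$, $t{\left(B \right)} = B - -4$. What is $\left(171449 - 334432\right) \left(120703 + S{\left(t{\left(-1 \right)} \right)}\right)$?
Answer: $-19673025998$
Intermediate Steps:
$t{\left(B \right)} = 4 + B$ ($t{\left(B \right)} = B + 4 = 4 + B$)
$\left(171449 - 334432\right) \left(120703 + S{\left(t{\left(-1 \right)} \right)}\right) = \left(171449 - 334432\right) \left(120703 + \left(4 - 1\right)\right) = - 162983 \left(120703 + 3\right) = \left(-162983\right) 120706 = -19673025998$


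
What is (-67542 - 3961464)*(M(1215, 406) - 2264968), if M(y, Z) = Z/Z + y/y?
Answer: 9125561603796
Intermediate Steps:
M(y, Z) = 2 (M(y, Z) = 1 + 1 = 2)
(-67542 - 3961464)*(M(1215, 406) - 2264968) = (-67542 - 3961464)*(2 - 2264968) = -4029006*(-2264966) = 9125561603796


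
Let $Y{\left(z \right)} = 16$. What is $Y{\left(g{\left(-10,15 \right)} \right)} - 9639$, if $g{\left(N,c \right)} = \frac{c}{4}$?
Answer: $-9623$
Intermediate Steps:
$g{\left(N,c \right)} = \frac{c}{4}$ ($g{\left(N,c \right)} = c \frac{1}{4} = \frac{c}{4}$)
$Y{\left(g{\left(-10,15 \right)} \right)} - 9639 = 16 - 9639 = -9623$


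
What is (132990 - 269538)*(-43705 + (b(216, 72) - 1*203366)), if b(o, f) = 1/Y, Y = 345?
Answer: 3879760808904/115 ≈ 3.3737e+10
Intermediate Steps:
b(o, f) = 1/345
(132990 - 269538)*(-43705 + (b(216, 72) - 1*203366)) = (132990 - 269538)*(-43705 + (1/345 - 1*203366)) = -136548*(-43705 + (1/345 - 203366)) = -136548*(-43705 - 70161269/345) = -136548*(-85239494/345) = 3879760808904/115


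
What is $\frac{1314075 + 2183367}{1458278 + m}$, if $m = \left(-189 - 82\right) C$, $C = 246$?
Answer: $\frac{1748721}{695806} \approx 2.5132$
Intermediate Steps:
$m = -66666$ ($m = \left(-189 - 82\right) 246 = \left(-271\right) 246 = -66666$)
$\frac{1314075 + 2183367}{1458278 + m} = \frac{1314075 + 2183367}{1458278 - 66666} = \frac{3497442}{1391612} = 3497442 \cdot \frac{1}{1391612} = \frac{1748721}{695806}$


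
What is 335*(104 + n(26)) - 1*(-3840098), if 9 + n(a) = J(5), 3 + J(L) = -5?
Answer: 3869243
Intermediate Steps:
J(L) = -8 (J(L) = -3 - 5 = -8)
n(a) = -17 (n(a) = -9 - 8 = -17)
335*(104 + n(26)) - 1*(-3840098) = 335*(104 - 17) - 1*(-3840098) = 335*87 + 3840098 = 29145 + 3840098 = 3869243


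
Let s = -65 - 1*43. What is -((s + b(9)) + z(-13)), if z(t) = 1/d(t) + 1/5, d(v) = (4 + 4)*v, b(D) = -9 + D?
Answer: 56061/520 ≈ 107.81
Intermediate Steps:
s = -108 (s = -65 - 43 = -108)
d(v) = 8*v
z(t) = 1/5 + 1/(8*t) (z(t) = 1/(8*t) + 1/5 = 1/5 + 1/(8*t))
-((s + b(9)) + z(-13)) = -((-108 + (-9 + 9)) + (1/40)*(5 + 8*(-13))/(-13)) = -((-108 + 0) + (1/40)*(-1/13)*(5 - 104)) = -(-108 + (1/40)*(-1/13)*(-99)) = -(-108 + 99/520) = -1*(-56061/520) = 56061/520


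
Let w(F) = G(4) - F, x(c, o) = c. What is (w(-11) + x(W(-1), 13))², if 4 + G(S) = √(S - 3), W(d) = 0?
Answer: 64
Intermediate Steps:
G(S) = -4 + √(-3 + S) (G(S) = -4 + √(S - 3) = -4 + √(-3 + S))
w(F) = -3 - F (w(F) = (-4 + √(-3 + 4)) - F = (-4 + √1) - F = (-4 + 1) - F = -3 - F)
(w(-11) + x(W(-1), 13))² = ((-3 - 1*(-11)) + 0)² = ((-3 + 11) + 0)² = (8 + 0)² = 8² = 64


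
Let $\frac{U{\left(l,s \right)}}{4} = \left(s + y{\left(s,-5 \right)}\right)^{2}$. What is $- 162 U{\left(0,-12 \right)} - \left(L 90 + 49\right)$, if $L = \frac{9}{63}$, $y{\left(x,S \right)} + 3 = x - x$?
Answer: $- \frac{1021033}{7} \approx -1.4586 \cdot 10^{5}$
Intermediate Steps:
$y{\left(x,S \right)} = -3$ ($y{\left(x,S \right)} = -3 + \left(x - x\right) = -3 + 0 = -3$)
$L = \frac{1}{7}$ ($L = 9 \cdot \frac{1}{63} = \frac{1}{7} \approx 0.14286$)
$U{\left(l,s \right)} = 4 \left(-3 + s\right)^{2}$ ($U{\left(l,s \right)} = 4 \left(s - 3\right)^{2} = 4 \left(-3 + s\right)^{2}$)
$- 162 U{\left(0,-12 \right)} - \left(L 90 + 49\right) = - 162 \cdot 4 \left(-3 - 12\right)^{2} - \left(\frac{1}{7} \cdot 90 + 49\right) = - 162 \cdot 4 \left(-15\right)^{2} - \left(\frac{90}{7} + 49\right) = - 162 \cdot 4 \cdot 225 - \frac{433}{7} = \left(-162\right) 900 - \frac{433}{7} = -145800 - \frac{433}{7} = - \frac{1021033}{7}$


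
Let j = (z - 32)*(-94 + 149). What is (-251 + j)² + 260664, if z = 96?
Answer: 10947025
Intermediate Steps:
j = 3520 (j = (96 - 32)*(-94 + 149) = 64*55 = 3520)
(-251 + j)² + 260664 = (-251 + 3520)² + 260664 = 3269² + 260664 = 10686361 + 260664 = 10947025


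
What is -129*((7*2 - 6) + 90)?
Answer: -12642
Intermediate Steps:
-129*((7*2 - 6) + 90) = -129*((14 - 6) + 90) = -129*(8 + 90) = -129*98 = -12642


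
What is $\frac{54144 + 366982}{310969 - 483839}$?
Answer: $- \frac{210563}{86435} \approx -2.4361$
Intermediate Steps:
$\frac{54144 + 366982}{310969 - 483839} = \frac{421126}{-172870} = 421126 \left(- \frac{1}{172870}\right) = - \frac{210563}{86435}$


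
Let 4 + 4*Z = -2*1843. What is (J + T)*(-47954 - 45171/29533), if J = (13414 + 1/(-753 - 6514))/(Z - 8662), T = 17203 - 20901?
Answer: 104263925805584692712/587711437937 ≈ 1.7741e+8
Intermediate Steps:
Z = -1845/2 (Z = -1 + (-2*1843)/4 = -1 + (1/4)*(-3686) = -1 - 1843/2 = -1845/2 ≈ -922.50)
T = -3698
J = -194959074/139301123 (J = (13414 + 1/(-753 - 6514))/(-1845/2 - 8662) = (13414 + 1/(-7267))/(-19169/2) = (13414 - 1/7267)*(-2/19169) = (97479537/7267)*(-2/19169) = -194959074/139301123 ≈ -1.3996)
(J + T)*(-47954 - 45171/29533) = (-194959074/139301123 - 3698)*(-47954 - 45171/29533) = -515330511928*(-47954 - 45171*1/29533)/139301123 = -515330511928*(-47954 - 6453/4219)/139301123 = -515330511928/139301123*(-202324379/4219) = 104263925805584692712/587711437937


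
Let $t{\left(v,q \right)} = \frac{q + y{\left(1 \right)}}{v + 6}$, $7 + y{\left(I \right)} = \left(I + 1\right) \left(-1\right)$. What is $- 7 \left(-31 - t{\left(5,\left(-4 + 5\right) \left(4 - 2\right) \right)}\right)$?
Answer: $\frac{2338}{11} \approx 212.55$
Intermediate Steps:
$y{\left(I \right)} = -8 - I$ ($y{\left(I \right)} = -7 + \left(I + 1\right) \left(-1\right) = -7 + \left(1 + I\right) \left(-1\right) = -7 - \left(1 + I\right) = -8 - I$)
$t{\left(v,q \right)} = \frac{-9 + q}{6 + v}$ ($t{\left(v,q \right)} = \frac{q - 9}{v + 6} = \frac{q - 9}{6 + v} = \frac{-9 + q}{6 + v}$)
$- 7 \left(-31 - t{\left(5,\left(-4 + 5\right) \left(4 - 2\right) \right)}\right) = - 7 \left(-31 - \frac{-9 + \left(-4 + 5\right) \left(4 - 2\right)}{6 + 5}\right) = - 7 \left(-31 - \frac{-9 + 1 \cdot 2}{11}\right) = - 7 \left(-31 - \frac{-9 + 2}{11}\right) = - 7 \left(-31 - \frac{1}{11} \left(-7\right)\right) = - 7 \left(-31 - - \frac{7}{11}\right) = - 7 \left(-31 + \frac{7}{11}\right) = \left(-7\right) \left(- \frac{334}{11}\right) = \frac{2338}{11}$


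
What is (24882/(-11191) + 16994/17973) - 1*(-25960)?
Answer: 5221229459948/201135843 ≈ 25959.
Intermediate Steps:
(24882/(-11191) + 16994/17973) - 1*(-25960) = (24882*(-1/11191) + 16994*(1/17973)) + 25960 = (-24882/11191 + 16994/17973) + 25960 = -257024332/201135843 + 25960 = 5221229459948/201135843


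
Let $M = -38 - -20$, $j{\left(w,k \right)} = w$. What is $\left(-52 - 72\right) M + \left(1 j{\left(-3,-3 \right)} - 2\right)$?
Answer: $2227$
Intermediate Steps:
$M = -18$ ($M = -38 + 20 = -18$)
$\left(-52 - 72\right) M + \left(1 j{\left(-3,-3 \right)} - 2\right) = \left(-52 - 72\right) \left(-18\right) + \left(1 \left(-3\right) - 2\right) = \left(-52 - 72\right) \left(-18\right) - 5 = \left(-124\right) \left(-18\right) - 5 = 2232 - 5 = 2227$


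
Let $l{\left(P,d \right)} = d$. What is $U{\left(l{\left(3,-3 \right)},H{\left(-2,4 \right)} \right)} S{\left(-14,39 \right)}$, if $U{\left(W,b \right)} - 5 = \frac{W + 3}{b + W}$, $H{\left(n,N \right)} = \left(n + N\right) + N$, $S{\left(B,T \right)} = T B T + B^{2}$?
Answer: $-105490$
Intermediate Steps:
$S{\left(B,T \right)} = B^{2} + B T^{2}$ ($S{\left(B,T \right)} = B T T + B^{2} = B T^{2} + B^{2} = B^{2} + B T^{2}$)
$H{\left(n,N \right)} = n + 2 N$ ($H{\left(n,N \right)} = \left(N + n\right) + N = n + 2 N$)
$U{\left(W,b \right)} = 5 + \frac{3 + W}{W + b}$ ($U{\left(W,b \right)} = 5 + \frac{W + 3}{b + W} = 5 + \frac{3 + W}{W + b}$)
$U{\left(l{\left(3,-3 \right)},H{\left(-2,4 \right)} \right)} S{\left(-14,39 \right)} = \frac{3 + 5 \left(-2 + 2 \cdot 4\right) + 6 \left(-3\right)}{-3 + \left(-2 + 2 \cdot 4\right)} \left(- 14 \left(-14 + 39^{2}\right)\right) = \frac{3 + 5 \left(-2 + 8\right) - 18}{-3 + \left(-2 + 8\right)} \left(- 14 \left(-14 + 1521\right)\right) = \frac{3 + 5 \cdot 6 - 18}{-3 + 6} \left(\left(-14\right) 1507\right) = \frac{3 + 30 - 18}{3} \left(-21098\right) = \frac{1}{3} \cdot 15 \left(-21098\right) = 5 \left(-21098\right) = -105490$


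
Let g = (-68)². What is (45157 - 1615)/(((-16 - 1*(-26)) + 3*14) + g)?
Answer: 21771/2338 ≈ 9.3118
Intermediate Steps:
g = 4624
(45157 - 1615)/(((-16 - 1*(-26)) + 3*14) + g) = (45157 - 1615)/(((-16 - 1*(-26)) + 3*14) + 4624) = 43542/(((-16 + 26) + 42) + 4624) = 43542/((10 + 42) + 4624) = 43542/(52 + 4624) = 43542/4676 = 43542*(1/4676) = 21771/2338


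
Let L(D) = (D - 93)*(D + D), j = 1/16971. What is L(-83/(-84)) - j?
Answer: -3629006275/19957896 ≈ -181.83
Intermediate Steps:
j = 1/16971 ≈ 5.8924e-5
L(D) = 2*D*(-93 + D) (L(D) = (-93 + D)*(2*D) = 2*D*(-93 + D))
L(-83/(-84)) - j = 2*(-83/(-84))*(-93 - 83/(-84)) - 1*1/16971 = 2*(-83*(-1/84))*(-93 - 83*(-1/84)) - 1/16971 = 2*(83/84)*(-93 + 83/84) - 1/16971 = 2*(83/84)*(-7729/84) - 1/16971 = -641507/3528 - 1/16971 = -3629006275/19957896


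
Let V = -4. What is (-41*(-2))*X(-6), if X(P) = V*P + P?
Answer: 1476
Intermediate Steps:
X(P) = -3*P (X(P) = -4*P + P = -3*P)
(-41*(-2))*X(-6) = (-41*(-2))*(-3*(-6)) = 82*18 = 1476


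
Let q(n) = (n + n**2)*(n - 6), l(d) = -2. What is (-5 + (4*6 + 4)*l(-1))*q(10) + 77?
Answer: -26763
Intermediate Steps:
q(n) = (-6 + n)*(n + n**2) (q(n) = (n + n**2)*(-6 + n) = (-6 + n)*(n + n**2))
(-5 + (4*6 + 4)*l(-1))*q(10) + 77 = (-5 + (4*6 + 4)*(-2))*(10*(-6 + 10**2 - 5*10)) + 77 = (-5 + (24 + 4)*(-2))*(10*(-6 + 100 - 50)) + 77 = (-5 + 28*(-2))*(10*44) + 77 = (-5 - 56)*440 + 77 = -61*440 + 77 = -26840 + 77 = -26763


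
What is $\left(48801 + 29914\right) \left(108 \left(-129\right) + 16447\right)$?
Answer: $197968225$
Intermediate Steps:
$\left(48801 + 29914\right) \left(108 \left(-129\right) + 16447\right) = 78715 \left(-13932 + 16447\right) = 78715 \cdot 2515 = 197968225$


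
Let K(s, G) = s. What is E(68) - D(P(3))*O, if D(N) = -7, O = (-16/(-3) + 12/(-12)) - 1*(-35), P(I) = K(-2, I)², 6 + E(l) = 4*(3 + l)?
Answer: 1660/3 ≈ 553.33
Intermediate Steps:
E(l) = 6 + 4*l (E(l) = -6 + 4*(3 + l) = -6 + (12 + 4*l) = 6 + 4*l)
P(I) = 4 (P(I) = (-2)² = 4)
O = 118/3 (O = (-16*(-⅓) + 12*(-1/12)) + 35 = (16/3 - 1) + 35 = 13/3 + 35 = 118/3 ≈ 39.333)
E(68) - D(P(3))*O = (6 + 4*68) - (-7)*118/3 = (6 + 272) - 1*(-826/3) = 278 + 826/3 = 1660/3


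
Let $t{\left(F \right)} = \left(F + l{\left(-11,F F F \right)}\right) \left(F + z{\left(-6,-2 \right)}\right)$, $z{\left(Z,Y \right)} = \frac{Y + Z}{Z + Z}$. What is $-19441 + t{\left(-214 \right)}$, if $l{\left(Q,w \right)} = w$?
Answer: $\frac{6272298797}{3} \approx 2.0908 \cdot 10^{9}$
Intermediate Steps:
$z{\left(Z,Y \right)} = \frac{Y + Z}{2 Z}$
$t{\left(F \right)} = \left(\frac{2}{3} + F\right) \left(F + F^{3}\right)$ ($t{\left(F \right)} = \left(F + F F F\right) \left(F + \frac{-2 - 6}{2 \left(-6\right)}\right) = \left(F + F^{2} F\right) \left(F + \frac{1}{2} \left(- \frac{1}{6}\right) \left(-8\right)\right) = \left(F + F^{3}\right) \left(F + \frac{2}{3}\right) = \left(F + F^{3}\right) \left(\frac{2}{3} + F\right) = \left(\frac{2}{3} + F\right) \left(F + F^{3}\right)$)
$-19441 + t{\left(-214 \right)} = -19441 + \frac{1}{3} \left(-214\right) \left(2 + 2 \left(-214\right)^{2} + 3 \left(-214\right) + 3 \left(-214\right)^{3}\right) = -19441 + \frac{1}{3} \left(-214\right) \left(2 + 2 \cdot 45796 - 642 + 3 \left(-9800344\right)\right) = -19441 + \frac{1}{3} \left(-214\right) \left(2 + 91592 - 642 - 29401032\right) = -19441 + \frac{1}{3} \left(-214\right) \left(-29310080\right) = -19441 + \frac{6272357120}{3} = \frac{6272298797}{3}$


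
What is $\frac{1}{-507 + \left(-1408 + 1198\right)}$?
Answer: $- \frac{1}{717} \approx -0.0013947$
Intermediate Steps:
$\frac{1}{-507 + \left(-1408 + 1198\right)} = \frac{1}{-507 - 210} = \frac{1}{-717} = - \frac{1}{717}$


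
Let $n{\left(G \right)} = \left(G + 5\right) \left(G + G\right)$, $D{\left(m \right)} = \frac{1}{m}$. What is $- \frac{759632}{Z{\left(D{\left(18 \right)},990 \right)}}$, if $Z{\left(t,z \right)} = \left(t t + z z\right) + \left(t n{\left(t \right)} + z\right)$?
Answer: $- \frac{553771728}{715214635} \approx -0.77427$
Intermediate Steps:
$n{\left(G \right)} = 2 G \left(5 + G\right)$ ($n{\left(G \right)} = \left(5 + G\right) 2 G = 2 G \left(5 + G\right)$)
$Z{\left(t,z \right)} = z + t^{2} + z^{2} + 2 t^{2} \left(5 + t\right)$ ($Z{\left(t,z \right)} = \left(t t + z z\right) + \left(t 2 t \left(5 + t\right) + z\right) = \left(t^{2} + z^{2}\right) + \left(2 t^{2} \left(5 + t\right) + z\right) = \left(t^{2} + z^{2}\right) + \left(z + 2 t^{2} \left(5 + t\right)\right) = z + t^{2} + z^{2} + 2 t^{2} \left(5 + t\right)$)
$- \frac{759632}{Z{\left(D{\left(18 \right)},990 \right)}} = - \frac{759632}{990 + 990^{2} + 2 \left(\frac{1}{18}\right)^{3} + 11 \left(\frac{1}{18}\right)^{2}} = - \frac{759632}{990 + 980100 + \frac{2}{5832} + \frac{11}{324}} = - \frac{759632}{990 + 980100 + 2 \cdot \frac{1}{5832} + 11 \cdot \frac{1}{324}} = - \frac{759632}{990 + 980100 + \frac{1}{2916} + \frac{11}{324}} = - \frac{759632}{\frac{715214635}{729}} = \left(-759632\right) \frac{729}{715214635} = - \frac{553771728}{715214635}$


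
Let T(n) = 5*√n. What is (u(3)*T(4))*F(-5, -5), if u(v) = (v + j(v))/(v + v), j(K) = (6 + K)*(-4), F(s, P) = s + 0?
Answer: 275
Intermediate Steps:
F(s, P) = s
j(K) = -24 - 4*K
u(v) = (-24 - 3*v)/(2*v) (u(v) = (v + (-24 - 4*v))/(v + v) = (-24 - 3*v)/((2*v)) = (-24 - 3*v)*(1/(2*v)) = (-24 - 3*v)/(2*v))
(u(3)*T(4))*F(-5, -5) = ((-3/2 - 12/3)*(5*√4))*(-5) = ((-3/2 - 12*⅓)*(5*2))*(-5) = ((-3/2 - 4)*10)*(-5) = -11/2*10*(-5) = -55*(-5) = 275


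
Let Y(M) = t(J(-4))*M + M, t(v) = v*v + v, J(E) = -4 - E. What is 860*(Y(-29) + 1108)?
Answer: 927940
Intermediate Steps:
t(v) = v + v² (t(v) = v² + v = v + v²)
Y(M) = M (Y(M) = ((-4 - 1*(-4))*(1 + (-4 - 1*(-4))))*M + M = ((-4 + 4)*(1 + (-4 + 4)))*M + M = (0*(1 + 0))*M + M = (0*1)*M + M = 0*M + M = 0 + M = M)
860*(Y(-29) + 1108) = 860*(-29 + 1108) = 860*1079 = 927940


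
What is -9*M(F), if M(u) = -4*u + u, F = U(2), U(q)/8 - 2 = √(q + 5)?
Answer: 432 + 216*√7 ≈ 1003.5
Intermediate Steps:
U(q) = 16 + 8*√(5 + q) (U(q) = 16 + 8*√(q + 5) = 16 + 8*√(5 + q))
F = 16 + 8*√7 (F = 16 + 8*√(5 + 2) = 16 + 8*√7 ≈ 37.166)
M(u) = -3*u
-9*M(F) = -(-27)*(16 + 8*√7) = -9*(-48 - 24*√7) = 432 + 216*√7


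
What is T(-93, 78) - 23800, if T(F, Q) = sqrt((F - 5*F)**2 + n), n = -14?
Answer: -23800 + sqrt(138370) ≈ -23428.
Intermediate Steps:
T(F, Q) = sqrt(-14 + 16*F**2) (T(F, Q) = sqrt((F - 5*F)**2 - 14) = sqrt((-4*F)**2 - 14) = sqrt(16*F**2 - 14) = sqrt(-14 + 16*F**2))
T(-93, 78) - 23800 = sqrt(-14 + 16*(-93)**2) - 23800 = sqrt(-14 + 16*8649) - 23800 = sqrt(-14 + 138384) - 23800 = sqrt(138370) - 23800 = -23800 + sqrt(138370)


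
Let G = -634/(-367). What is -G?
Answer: -634/367 ≈ -1.7275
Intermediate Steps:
G = 634/367 (G = -634*(-1/367) = 634/367 ≈ 1.7275)
-G = -1*634/367 = -634/367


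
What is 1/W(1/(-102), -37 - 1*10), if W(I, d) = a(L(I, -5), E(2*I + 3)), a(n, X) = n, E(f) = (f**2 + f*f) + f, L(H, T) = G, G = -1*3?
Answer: -1/3 ≈ -0.33333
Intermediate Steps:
G = -3
L(H, T) = -3
E(f) = f + 2*f**2 (E(f) = (f**2 + f**2) + f = 2*f**2 + f = f + 2*f**2)
W(I, d) = -3
1/W(1/(-102), -37 - 1*10) = 1/(-3) = -1/3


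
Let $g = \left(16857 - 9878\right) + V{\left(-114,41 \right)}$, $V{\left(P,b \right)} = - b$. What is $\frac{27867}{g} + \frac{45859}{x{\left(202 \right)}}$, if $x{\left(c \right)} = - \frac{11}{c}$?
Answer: $- \frac{5842725577}{6938} \approx -8.4213 \cdot 10^{5}$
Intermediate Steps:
$g = 6938$ ($g = \left(16857 - 9878\right) - 41 = 6979 - 41 = 6938$)
$\frac{27867}{g} + \frac{45859}{x{\left(202 \right)}} = \frac{27867}{6938} + \frac{45859}{\left(-11\right) \frac{1}{202}} = 27867 \cdot \frac{1}{6938} + \frac{45859}{\left(-11\right) \frac{1}{202}} = \frac{27867}{6938} + \frac{45859}{- \frac{11}{202}} = \frac{27867}{6938} + 45859 \left(- \frac{202}{11}\right) = \frac{27867}{6938} - 842138 = - \frac{5842725577}{6938}$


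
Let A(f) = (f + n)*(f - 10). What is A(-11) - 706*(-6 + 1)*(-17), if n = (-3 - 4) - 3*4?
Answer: -59380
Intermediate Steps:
n = -19 (n = -7 - 12 = -19)
A(f) = (-19 + f)*(-10 + f) (A(f) = (f - 19)*(f - 10) = (-19 + f)*(-10 + f))
A(-11) - 706*(-6 + 1)*(-17) = (190 + (-11)² - 29*(-11)) - 706*(-6 + 1)*(-17) = (190 + 121 + 319) - (-3530)*(-17) = 630 - 706*85 = 630 - 60010 = -59380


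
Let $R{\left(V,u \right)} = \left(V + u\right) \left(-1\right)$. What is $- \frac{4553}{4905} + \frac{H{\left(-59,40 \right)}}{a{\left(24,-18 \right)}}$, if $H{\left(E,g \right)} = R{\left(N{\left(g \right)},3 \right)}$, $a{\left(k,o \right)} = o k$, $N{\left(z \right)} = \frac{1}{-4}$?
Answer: $- \frac{868181}{941760} \approx -0.92187$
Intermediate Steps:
$N{\left(z \right)} = - \frac{1}{4}$
$R{\left(V,u \right)} = - V - u$
$a{\left(k,o \right)} = k o$
$H{\left(E,g \right)} = - \frac{11}{4}$ ($H{\left(E,g \right)} = \left(-1\right) \left(- \frac{1}{4}\right) - 3 = \frac{1}{4} - 3 = - \frac{11}{4}$)
$- \frac{4553}{4905} + \frac{H{\left(-59,40 \right)}}{a{\left(24,-18 \right)}} = - \frac{4553}{4905} - \frac{11}{4 \cdot 24 \left(-18\right)} = \left(-4553\right) \frac{1}{4905} - \frac{11}{4 \left(-432\right)} = - \frac{4553}{4905} - - \frac{11}{1728} = - \frac{4553}{4905} + \frac{11}{1728} = - \frac{868181}{941760}$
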